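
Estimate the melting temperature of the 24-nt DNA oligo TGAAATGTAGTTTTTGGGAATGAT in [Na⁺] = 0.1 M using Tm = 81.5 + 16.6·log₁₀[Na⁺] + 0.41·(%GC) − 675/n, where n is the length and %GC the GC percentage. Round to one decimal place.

48.7°C

Length n = 24. Counting bases: A=7, G=7, C=0, T=10
G+C = 7, so %GC = 7/24 × 100 = 29.167%
Salt term: 16.6 × (-1) = -16.6
GC term: 0.41 × 29.167 = 11.958; length term: −675/24 = −28.125
Tm = 81.5 + (-16.6) + 11.958 − 28.125 = 48.733 → 48.7°C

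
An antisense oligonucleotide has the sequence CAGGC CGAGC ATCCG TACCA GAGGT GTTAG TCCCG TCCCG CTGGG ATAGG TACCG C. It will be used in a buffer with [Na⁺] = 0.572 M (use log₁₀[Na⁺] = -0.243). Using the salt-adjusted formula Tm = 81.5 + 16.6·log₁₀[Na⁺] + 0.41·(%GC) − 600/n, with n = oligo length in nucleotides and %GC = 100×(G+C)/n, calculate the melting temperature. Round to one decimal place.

93.1°C

Length n = 56. C=18, A=10, G=18, T=10
G+C = 36, so %GC = 36/56 × 100 = 64.286%
Salt term: 16.6 × (-0.243) = -4.034
GC term: 0.41 × 64.286 = 26.357; length term: −600/56 = −10.714
Tm = 81.5 + (-4.034) + 26.357 − 10.714 = 93.109 → 93.1°C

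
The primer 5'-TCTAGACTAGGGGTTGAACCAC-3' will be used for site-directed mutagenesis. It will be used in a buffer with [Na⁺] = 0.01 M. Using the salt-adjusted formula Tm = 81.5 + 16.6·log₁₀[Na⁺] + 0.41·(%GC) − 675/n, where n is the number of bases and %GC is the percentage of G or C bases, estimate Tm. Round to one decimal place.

Length n = 22. Scanning the sequence gives C=5, A=6, G=6, T=5.
G+C = 11, so %GC = 11/22 × 100 = 50%
Salt term: 16.6 × (-2) = -33.2
GC term: 0.41 × 50 = 20.5; length term: −675/22 = −30.682
Tm = 81.5 + (-33.2) + 20.5 − 30.682 = 38.118 → 38.1°C

38.1°C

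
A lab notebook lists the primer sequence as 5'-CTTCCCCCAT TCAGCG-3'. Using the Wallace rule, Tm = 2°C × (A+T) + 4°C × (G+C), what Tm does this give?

Base counts: C=8, T=4, G=2, A=2
AT pairs contribute 6, GC pairs contribute 10.
Tm = 4·10 + 2·6 = 40 + 12 = 52°C

52°C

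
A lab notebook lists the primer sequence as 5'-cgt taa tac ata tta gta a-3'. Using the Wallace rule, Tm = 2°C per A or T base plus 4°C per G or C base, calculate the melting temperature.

Base counts: T=7, A=8, G=2, C=2
A+T = 15, G+C = 4
Tm = 2×15 + 4×4 = 46°C

46°C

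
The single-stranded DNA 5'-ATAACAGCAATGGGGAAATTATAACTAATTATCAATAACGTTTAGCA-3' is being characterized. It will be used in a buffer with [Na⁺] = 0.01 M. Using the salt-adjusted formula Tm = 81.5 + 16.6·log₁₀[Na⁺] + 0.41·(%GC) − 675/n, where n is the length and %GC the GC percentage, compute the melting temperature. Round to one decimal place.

45.3°C

Length n = 47. Base counts: G=7, T=13, C=6, A=21
G+C = 13, so %GC = 13/47 × 100 = 27.66%
Salt term: 16.6 × (-2) = -33.2
GC term: 0.41 × 27.66 = 11.341; length term: −675/47 = −14.362
Tm = 81.5 + (-33.2) + 11.341 − 14.362 = 45.279 → 45.3°C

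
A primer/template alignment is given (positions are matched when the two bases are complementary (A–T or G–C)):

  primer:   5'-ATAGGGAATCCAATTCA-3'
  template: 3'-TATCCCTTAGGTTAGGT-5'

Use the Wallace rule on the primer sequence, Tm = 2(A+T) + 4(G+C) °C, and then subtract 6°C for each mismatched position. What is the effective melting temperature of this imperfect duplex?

40°C

Primer base counts: A=7, T=4, G=3, C=3 → A+T=11, G+C=6
Perfect-match Tm = 2(11) + 4(6) = 22 + 24 = 46°C
Mismatches (positions where the bases are not complementary): 1 (at position 15)
Effective Tm = 46 − 1×6 = 46 − 6 = 40°C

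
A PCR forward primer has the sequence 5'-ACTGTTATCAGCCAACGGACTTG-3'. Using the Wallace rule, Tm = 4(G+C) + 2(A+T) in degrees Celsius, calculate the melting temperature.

68°C

T=6, A=6, C=6, G=5
AT pairs contribute 12, GC pairs contribute 11.
Tm = 2(12) + 4(11) = 24 + 44 = 68°C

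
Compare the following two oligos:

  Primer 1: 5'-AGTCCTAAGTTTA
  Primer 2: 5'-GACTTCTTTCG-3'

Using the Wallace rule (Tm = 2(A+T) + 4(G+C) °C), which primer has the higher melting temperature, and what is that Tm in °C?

Primer 1, 34°C

Primer 1: A+T=9, G+C=4 → Tm = 2(9)+4(4) = 34°C
Primer 2: A+T=6, G+C=5 → Tm = 2(6)+4(5) = 32°C
34°C vs 32°C → primer 1 is higher.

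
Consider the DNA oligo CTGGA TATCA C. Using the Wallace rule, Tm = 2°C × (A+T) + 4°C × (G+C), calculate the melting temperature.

32°C

Counting bases: C=3, A=3, T=3, G=2
A+T = 6, G+C = 5
Tm = 4·5 + 2·6 = 20 + 12 = 32°C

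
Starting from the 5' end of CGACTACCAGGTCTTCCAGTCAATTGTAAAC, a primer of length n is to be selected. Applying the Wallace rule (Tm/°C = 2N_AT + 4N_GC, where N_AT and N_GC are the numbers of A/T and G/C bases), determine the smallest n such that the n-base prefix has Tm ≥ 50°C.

n = 16

First 15 bases: CGACTACCAGGTCTT → Tm = 46°C (< 50°C)
First 16 bases: CGACTACCAGGTCTTC → Tm = 50°C (≥ 50°C)
Since every base adds ≥2°C, Tm only increases with n, so the threshold is first crossed at n = 16.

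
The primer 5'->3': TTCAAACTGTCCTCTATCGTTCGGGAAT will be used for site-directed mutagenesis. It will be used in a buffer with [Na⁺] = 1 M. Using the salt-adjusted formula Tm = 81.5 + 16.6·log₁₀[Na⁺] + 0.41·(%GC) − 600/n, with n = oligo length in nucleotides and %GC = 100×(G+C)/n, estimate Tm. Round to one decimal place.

77.6°C

Length n = 28. Counting bases: T=10, C=7, G=5, A=6
G+C = 12, so %GC = 12/28 × 100 = 42.857%
Salt term: 16.6 × (0) = 0
GC term: 0.41 × 42.857 = 17.571; length term: −600/28 = −21.429
Tm = 81.5 + (0) + 17.571 − 21.429 = 77.642 → 77.6°C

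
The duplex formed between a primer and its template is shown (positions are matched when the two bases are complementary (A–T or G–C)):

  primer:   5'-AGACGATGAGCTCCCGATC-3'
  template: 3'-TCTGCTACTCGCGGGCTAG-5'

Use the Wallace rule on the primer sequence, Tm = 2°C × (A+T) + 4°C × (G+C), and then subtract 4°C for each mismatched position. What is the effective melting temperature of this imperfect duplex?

56°C

Primer base counts: A=5, T=3, G=5, C=6 → A+T=8, G+C=11
Perfect-match Tm = 2(8) + 4(11) = 16 + 44 = 60°C
Mismatches (positions where the bases are not complementary): 1 (at position 12)
Effective Tm = 60 − 1×4 = 60 − 4 = 56°C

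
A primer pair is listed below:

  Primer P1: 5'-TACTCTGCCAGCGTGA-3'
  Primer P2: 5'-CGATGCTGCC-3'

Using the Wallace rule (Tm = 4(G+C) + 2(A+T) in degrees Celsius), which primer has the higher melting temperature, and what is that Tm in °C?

Primer P1, 50°C

Primer P1: A+T=7, G+C=9 → Tm = 2(7)+4(9) = 50°C
Primer P2: A+T=3, G+C=7 → Tm = 2(3)+4(7) = 34°C
50°C vs 34°C → primer P1 is higher.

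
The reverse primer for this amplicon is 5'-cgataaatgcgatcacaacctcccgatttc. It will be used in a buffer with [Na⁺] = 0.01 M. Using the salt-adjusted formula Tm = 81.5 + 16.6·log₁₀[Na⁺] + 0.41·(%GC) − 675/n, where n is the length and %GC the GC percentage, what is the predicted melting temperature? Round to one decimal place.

Length n = 30. T=7, G=4, C=10, A=9
G+C = 14, so %GC = 14/30 × 100 = 46.667%
Salt term: 16.6 × (-2) = -33.2
GC term: 0.41 × 46.667 = 19.133; length term: −675/30 = −22.5
Tm = 81.5 + (-33.2) + 19.133 − 22.5 = 44.933 → 44.9°C

44.9°C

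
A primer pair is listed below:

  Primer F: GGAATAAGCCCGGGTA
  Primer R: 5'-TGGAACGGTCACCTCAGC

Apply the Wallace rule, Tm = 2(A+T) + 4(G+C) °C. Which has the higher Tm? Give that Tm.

Primer F: A+T=7, G+C=9 → Tm = 2(7)+4(9) = 50°C
Primer R: A+T=7, G+C=11 → Tm = 2(7)+4(11) = 58°C
50°C vs 58°C → primer R is higher.

Primer R, 58°C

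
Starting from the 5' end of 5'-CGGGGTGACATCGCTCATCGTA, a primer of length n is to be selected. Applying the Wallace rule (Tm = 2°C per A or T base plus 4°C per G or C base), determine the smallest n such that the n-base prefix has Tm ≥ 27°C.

First 7 bases: CGGGGTG → Tm = 26°C (< 27°C)
First 8 bases: CGGGGTGA → Tm = 28°C (≥ 27°C)
Each additional base adds 2°C (A/T) or 4°C (G/C), so Tm is non-decreasing in n; n = 8 is the first length to reach 27°C.

n = 8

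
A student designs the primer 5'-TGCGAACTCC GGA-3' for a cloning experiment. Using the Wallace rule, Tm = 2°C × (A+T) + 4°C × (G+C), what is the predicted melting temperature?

42°C

C=4, G=4, T=2, A=3
A+T = 5, G+C = 8
Tm = 2×5 + 4×8 = 42°C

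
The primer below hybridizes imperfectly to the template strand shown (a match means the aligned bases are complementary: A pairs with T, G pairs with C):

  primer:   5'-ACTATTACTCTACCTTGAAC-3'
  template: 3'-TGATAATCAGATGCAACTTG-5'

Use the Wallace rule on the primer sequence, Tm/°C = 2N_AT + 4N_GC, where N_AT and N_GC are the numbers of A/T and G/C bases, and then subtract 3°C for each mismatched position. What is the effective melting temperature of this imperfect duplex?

48°C

Primer base counts: A=6, T=7, G=1, C=6 → A+T=13, G+C=7
Perfect-match Tm = 2(13) + 4(7) = 26 + 28 = 54°C
Mismatches (positions where the bases are not complementary): 2 (at positions 8, 14)
Effective Tm = 54 − 2×3 = 54 − 6 = 48°C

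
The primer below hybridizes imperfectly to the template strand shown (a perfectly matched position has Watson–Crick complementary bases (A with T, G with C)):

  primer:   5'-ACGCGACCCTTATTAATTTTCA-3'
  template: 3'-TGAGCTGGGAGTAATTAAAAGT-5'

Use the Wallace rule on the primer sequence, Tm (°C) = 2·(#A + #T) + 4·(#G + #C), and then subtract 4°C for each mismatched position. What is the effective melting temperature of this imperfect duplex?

Primer base counts: A=6, T=8, G=2, C=6 → A+T=14, G+C=8
Perfect-match Tm = 2(14) + 4(8) = 28 + 32 = 60°C
Mismatches (positions where the bases are not complementary): 2 (at positions 3, 11)
Effective Tm = 60 − 2×4 = 60 − 8 = 52°C

52°C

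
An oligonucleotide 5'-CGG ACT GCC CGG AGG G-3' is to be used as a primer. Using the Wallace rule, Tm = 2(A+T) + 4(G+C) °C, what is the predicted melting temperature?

58°C

Base counts: C=5, G=8, A=2, T=1
So N_AT = 3 and N_GC = 13.
Tm = 2(3) + 4(13) = 6 + 52 = 58°C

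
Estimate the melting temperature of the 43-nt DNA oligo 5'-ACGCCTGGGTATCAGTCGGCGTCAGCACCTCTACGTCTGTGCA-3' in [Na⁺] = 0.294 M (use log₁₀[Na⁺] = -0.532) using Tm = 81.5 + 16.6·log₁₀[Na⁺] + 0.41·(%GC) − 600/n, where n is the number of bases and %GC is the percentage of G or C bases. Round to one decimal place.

Length n = 43. Counting bases: G=12, T=10, C=14, A=7
G+C = 26, so %GC = 26/43 × 100 = 60.465%
Salt term: 16.6 × (-0.532) = -8.831
GC term: 0.41 × 60.465 = 24.791; length term: −600/43 = −13.953
Tm = 81.5 + (-8.831) + 24.791 − 13.953 = 83.507 → 83.5°C

83.5°C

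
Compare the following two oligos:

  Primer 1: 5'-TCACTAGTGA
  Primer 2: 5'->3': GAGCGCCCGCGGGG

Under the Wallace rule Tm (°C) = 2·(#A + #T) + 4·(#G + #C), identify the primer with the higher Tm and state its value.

Primer 2, 54°C

Primer 1: A+T=6, G+C=4 → Tm = 2(6)+4(4) = 28°C
Primer 2: A+T=1, G+C=13 → Tm = 2(1)+4(13) = 54°C
28°C vs 54°C → primer 2 is higher.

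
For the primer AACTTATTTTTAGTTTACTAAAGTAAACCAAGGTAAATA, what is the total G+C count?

Scanning the sequence gives G=4, T=14, C=4, A=17.
Total G or C: 4 + 4 = 8

8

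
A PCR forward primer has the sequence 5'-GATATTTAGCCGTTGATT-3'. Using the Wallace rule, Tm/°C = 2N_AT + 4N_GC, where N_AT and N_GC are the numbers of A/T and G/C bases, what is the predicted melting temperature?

Base counts: G=4, C=2, A=4, T=8
A+T = 12, G+C = 6
Tm = 2(12) + 4(6) = 24 + 24 = 48°C

48°C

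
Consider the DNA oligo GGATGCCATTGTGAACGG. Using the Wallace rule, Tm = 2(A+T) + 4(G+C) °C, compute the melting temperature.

Scanning the sequence gives A=4, T=4, G=7, C=3.
So N_AT = 8 and N_GC = 10.
Tm = 2(8) + 4(10) = 16 + 40 = 56°C

56°C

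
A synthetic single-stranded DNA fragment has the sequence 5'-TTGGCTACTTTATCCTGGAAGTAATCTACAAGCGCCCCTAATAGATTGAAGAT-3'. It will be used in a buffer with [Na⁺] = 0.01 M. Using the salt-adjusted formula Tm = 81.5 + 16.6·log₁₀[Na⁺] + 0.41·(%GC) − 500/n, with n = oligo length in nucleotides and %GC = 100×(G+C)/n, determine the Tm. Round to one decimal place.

55.1°C

Length n = 53. Base counts: A=16, G=10, T=16, C=11
G+C = 21, so %GC = 21/53 × 100 = 39.623%
Salt term: 16.6 × (-2) = -33.2
GC term: 0.41 × 39.623 = 16.245; length term: −500/53 = −9.434
Tm = 81.5 + (-33.2) + 16.245 − 9.434 = 55.111 → 55.1°C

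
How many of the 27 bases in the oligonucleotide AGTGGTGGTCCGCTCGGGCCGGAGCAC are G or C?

T=4, A=3, C=8, G=12
G+C = 12 + 8 = 20

20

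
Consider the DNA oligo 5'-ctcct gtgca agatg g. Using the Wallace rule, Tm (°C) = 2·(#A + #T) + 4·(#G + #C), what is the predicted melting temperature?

A=3, T=4, G=5, C=4
A+T = 7, G+C = 9
Tm = 2×7 + 4×9 = 50°C

50°C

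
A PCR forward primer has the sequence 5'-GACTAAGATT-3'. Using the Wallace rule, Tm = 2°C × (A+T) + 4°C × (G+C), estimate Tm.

Scanning the sequence gives C=1, G=2, A=4, T=3.
AT pairs contribute 7, GC pairs contribute 3.
Tm = 2×7 + 4×3 = 26°C

26°C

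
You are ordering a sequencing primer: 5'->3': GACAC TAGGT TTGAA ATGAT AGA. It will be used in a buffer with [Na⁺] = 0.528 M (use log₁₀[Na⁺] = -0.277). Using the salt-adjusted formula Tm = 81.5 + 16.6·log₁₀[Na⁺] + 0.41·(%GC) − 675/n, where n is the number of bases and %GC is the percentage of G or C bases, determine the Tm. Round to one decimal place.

Length n = 23. T=6, C=2, G=6, A=9
G+C = 8, so %GC = 8/23 × 100 = 34.783%
Salt term: 16.6 × (-0.277) = -4.598
GC term: 0.41 × 34.783 = 14.261; length term: −675/23 = −29.348
Tm = 81.5 + (-4.598) + 14.261 − 29.348 = 61.815 → 61.8°C

61.8°C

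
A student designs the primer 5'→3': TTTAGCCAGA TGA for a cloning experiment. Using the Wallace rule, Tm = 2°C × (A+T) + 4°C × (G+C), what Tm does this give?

Base counts: C=2, G=3, T=4, A=4
AT pairs contribute 8, GC pairs contribute 5.
Tm = 2×8 + 4×5 = 36°C

36°C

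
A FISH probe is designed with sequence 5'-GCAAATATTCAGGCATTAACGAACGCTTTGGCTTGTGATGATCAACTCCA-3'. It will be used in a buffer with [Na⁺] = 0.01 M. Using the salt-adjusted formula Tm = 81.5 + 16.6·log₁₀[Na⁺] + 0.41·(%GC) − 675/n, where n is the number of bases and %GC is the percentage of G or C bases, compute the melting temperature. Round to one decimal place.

Length n = 50. T=14, G=10, A=15, C=11
G+C = 21, so %GC = 21/50 × 100 = 42%
Salt term: 16.6 × (-2) = -33.2
GC term: 0.41 × 42 = 17.22; length term: −675/50 = −13.5
Tm = 81.5 + (-33.2) + 17.22 − 13.5 = 52.02 → 52.0°C

52.0°C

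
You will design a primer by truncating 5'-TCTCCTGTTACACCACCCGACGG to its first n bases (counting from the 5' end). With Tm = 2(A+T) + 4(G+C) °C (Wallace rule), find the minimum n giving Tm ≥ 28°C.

First 9 bases: TCTCCTGTT → Tm = 26°C (< 28°C)
First 10 bases: TCTCCTGTTA → Tm = 28°C (≥ 28°C)
Each additional base adds 2°C (A/T) or 4°C (G/C), so Tm is non-decreasing in n; n = 10 is the first length to reach 28°C.

n = 10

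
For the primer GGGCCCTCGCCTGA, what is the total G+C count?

11

Counting bases: T=2, C=6, G=5, A=1
Total G or C: 5 + 6 = 11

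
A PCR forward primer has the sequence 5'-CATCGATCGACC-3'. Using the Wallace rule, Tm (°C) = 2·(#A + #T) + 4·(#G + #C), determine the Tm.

38°C

Scanning the sequence gives T=2, G=2, A=3, C=5.
A+T = 5, G+C = 7
Tm = 2×5 + 4×7 = 38°C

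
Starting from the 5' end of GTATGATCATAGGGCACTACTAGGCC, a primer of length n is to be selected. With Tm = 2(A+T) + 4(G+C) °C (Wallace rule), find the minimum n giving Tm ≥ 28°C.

First 10 bases: GTATGATCAT → Tm = 26°C (< 28°C)
First 11 bases: GTATGATCATA → Tm = 28°C (≥ 28°C)
Each additional base adds 2°C (A/T) or 4°C (G/C), so Tm is non-decreasing in n; n = 11 is the first length to reach 28°C.

n = 11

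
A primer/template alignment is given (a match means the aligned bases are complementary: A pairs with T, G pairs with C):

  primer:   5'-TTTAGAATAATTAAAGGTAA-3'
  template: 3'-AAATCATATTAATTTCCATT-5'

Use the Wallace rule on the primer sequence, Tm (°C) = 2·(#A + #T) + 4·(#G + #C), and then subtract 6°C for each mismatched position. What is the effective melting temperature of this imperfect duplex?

Primer base counts: A=10, T=7, G=3, C=0 → A+T=17, G+C=3
Perfect-match Tm = 2(17) + 4(3) = 34 + 12 = 46°C
Mismatches (positions where the bases are not complementary): 1 (at position 6)
Effective Tm = 46 − 1×6 = 46 − 6 = 40°C

40°C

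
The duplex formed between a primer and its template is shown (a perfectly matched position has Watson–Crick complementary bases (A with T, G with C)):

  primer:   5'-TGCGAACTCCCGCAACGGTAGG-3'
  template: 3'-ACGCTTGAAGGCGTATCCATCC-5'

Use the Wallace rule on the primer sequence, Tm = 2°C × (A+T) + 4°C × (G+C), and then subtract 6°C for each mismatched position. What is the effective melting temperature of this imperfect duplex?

Primer base counts: A=5, T=3, G=7, C=7 → A+T=8, G+C=14
Perfect-match Tm = 2(8) + 4(14) = 16 + 56 = 72°C
Mismatches (positions where the bases are not complementary): 3 (at positions 9, 15, 16)
Effective Tm = 72 − 3×6 = 72 − 18 = 54°C

54°C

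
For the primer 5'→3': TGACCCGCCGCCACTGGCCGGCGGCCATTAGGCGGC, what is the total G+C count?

Scanning the sequence gives T=4, G=13, A=4, C=15.
G+C = 13 + 15 = 28

28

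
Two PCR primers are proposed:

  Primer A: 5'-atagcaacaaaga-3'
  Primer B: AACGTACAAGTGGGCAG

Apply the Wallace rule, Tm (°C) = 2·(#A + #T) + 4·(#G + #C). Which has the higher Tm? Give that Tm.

Primer A: A+T=9, G+C=4 → Tm = 2(9)+4(4) = 34°C
Primer B: A+T=8, G+C=9 → Tm = 2(8)+4(9) = 52°C
34°C vs 52°C → primer B is higher.

Primer B, 52°C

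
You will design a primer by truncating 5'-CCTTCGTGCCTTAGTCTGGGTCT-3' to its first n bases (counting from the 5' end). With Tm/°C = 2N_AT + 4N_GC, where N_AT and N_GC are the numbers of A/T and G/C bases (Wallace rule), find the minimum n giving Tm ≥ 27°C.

First 8 bases: CCTTCGTG → Tm = 26°C (< 27°C)
First 9 bases: CCTTCGTGC → Tm = 30°C (≥ 27°C)
Since every base adds ≥2°C, Tm only increases with n, so the threshold is first crossed at n = 9.

n = 9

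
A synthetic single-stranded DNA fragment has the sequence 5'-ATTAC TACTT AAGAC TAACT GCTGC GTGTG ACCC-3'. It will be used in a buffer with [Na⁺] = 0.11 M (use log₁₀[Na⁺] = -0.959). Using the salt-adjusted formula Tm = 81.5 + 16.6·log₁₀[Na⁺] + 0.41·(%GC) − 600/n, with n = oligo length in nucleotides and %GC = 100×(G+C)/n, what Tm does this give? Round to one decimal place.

66.0°C

Length n = 34. Scanning the sequence gives C=9, A=9, G=6, T=10.
G+C = 15, so %GC = 15/34 × 100 = 44.118%
Salt term: 16.6 × (-0.959) = -15.919
GC term: 0.41 × 44.118 = 18.088; length term: −600/34 = −17.647
Tm = 81.5 + (-15.919) + 18.088 − 17.647 = 66.022 → 66.0°C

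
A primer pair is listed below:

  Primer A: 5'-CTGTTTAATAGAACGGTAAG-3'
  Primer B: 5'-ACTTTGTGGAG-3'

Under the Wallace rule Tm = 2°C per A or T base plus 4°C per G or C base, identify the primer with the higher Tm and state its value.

Primer A: A+T=13, G+C=7 → Tm = 2(13)+4(7) = 54°C
Primer B: A+T=6, G+C=5 → Tm = 2(6)+4(5) = 32°C
54°C vs 32°C → primer A is higher.

Primer A, 54°C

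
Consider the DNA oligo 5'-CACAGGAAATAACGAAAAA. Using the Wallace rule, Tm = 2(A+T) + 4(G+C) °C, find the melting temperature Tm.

Counting bases: A=12, G=3, T=1, C=3
A+T = 13, G+C = 6
Tm = 2(13) + 4(6) = 26 + 24 = 50°C

50°C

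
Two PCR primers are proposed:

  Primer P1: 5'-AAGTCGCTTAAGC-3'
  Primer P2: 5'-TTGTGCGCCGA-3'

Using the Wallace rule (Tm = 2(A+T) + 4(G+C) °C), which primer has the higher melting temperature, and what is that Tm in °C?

Primer P1: A+T=7, G+C=6 → Tm = 2(7)+4(6) = 38°C
Primer P2: A+T=4, G+C=7 → Tm = 2(4)+4(7) = 36°C
38°C vs 36°C → primer P1 is higher.

Primer P1, 38°C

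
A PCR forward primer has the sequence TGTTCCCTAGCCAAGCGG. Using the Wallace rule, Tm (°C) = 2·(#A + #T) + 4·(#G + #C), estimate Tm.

Scanning the sequence gives A=3, T=4, C=6, G=5.
AT pairs contribute 7, GC pairs contribute 11.
Tm = 2(7) + 4(11) = 14 + 44 = 58°C

58°C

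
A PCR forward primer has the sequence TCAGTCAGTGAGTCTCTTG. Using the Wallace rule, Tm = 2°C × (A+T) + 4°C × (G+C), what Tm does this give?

56°C

A=3, G=5, T=7, C=4
AT pairs contribute 10, GC pairs contribute 9.
Tm = 2(10) + 4(9) = 20 + 36 = 56°C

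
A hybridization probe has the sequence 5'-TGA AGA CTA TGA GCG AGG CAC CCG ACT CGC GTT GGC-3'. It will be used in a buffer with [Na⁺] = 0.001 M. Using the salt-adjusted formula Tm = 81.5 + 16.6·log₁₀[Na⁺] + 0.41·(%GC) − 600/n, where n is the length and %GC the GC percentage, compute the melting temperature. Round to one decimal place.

Length n = 36. Counting bases: T=6, C=10, G=12, A=8
G+C = 22, so %GC = 22/36 × 100 = 61.111%
Salt term: 16.6 × (-3) = -49.8
GC term: 0.41 × 61.111 = 25.056; length term: −600/36 = −16.667
Tm = 81.5 + (-49.8) + 25.056 − 16.667 = 40.089 → 40.1°C

40.1°C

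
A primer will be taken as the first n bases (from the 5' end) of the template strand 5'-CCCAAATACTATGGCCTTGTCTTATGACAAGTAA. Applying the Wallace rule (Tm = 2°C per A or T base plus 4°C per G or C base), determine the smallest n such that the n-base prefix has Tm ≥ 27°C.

First 9 bases: CCCAAATAC → Tm = 26°C (< 27°C)
First 10 bases: CCCAAATACT → Tm = 28°C (≥ 27°C)
Since every base adds ≥2°C, Tm only increases with n, so the threshold is first crossed at n = 10.

n = 10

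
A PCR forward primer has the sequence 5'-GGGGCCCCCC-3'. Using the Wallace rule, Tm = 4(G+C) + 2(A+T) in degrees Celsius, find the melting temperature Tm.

Counting bases: G=4, A=0, T=0, C=6
A+T = 0, G+C = 10
Tm = 2×0 + 4×10 = 40°C

40°C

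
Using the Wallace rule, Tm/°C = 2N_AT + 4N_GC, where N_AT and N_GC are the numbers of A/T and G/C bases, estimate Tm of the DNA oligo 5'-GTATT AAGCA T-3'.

C=1, A=4, G=2, T=4
A+T = 8, G+C = 3
Tm = 2(8) + 4(3) = 16 + 12 = 28°C

28°C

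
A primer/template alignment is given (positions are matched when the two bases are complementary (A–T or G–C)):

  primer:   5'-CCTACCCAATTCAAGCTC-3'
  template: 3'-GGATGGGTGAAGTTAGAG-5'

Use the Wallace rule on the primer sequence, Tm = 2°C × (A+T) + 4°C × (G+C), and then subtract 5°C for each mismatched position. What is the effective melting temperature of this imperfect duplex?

44°C

Primer base counts: A=5, T=4, G=1, C=8 → A+T=9, G+C=9
Perfect-match Tm = 2(9) + 4(9) = 18 + 36 = 54°C
Mismatches (positions where the bases are not complementary): 2 (at positions 9, 15)
Effective Tm = 54 − 2×5 = 54 − 10 = 44°C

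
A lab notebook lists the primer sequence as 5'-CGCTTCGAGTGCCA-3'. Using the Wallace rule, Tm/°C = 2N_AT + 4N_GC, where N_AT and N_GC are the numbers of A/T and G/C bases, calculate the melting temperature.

46°C

Scanning the sequence gives T=3, G=4, C=5, A=2.
AT pairs contribute 5, GC pairs contribute 9.
Tm = 4·9 + 2·5 = 36 + 10 = 46°C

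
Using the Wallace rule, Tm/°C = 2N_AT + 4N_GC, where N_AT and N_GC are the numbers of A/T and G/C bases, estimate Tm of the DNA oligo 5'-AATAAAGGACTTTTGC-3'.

42°C

Scanning the sequence gives G=3, C=2, A=6, T=5.
A+T = 11, G+C = 5
Tm = 4·5 + 2·11 = 20 + 22 = 42°C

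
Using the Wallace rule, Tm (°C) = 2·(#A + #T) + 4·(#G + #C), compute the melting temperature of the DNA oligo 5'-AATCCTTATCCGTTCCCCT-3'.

56°C

Base counts: C=8, G=1, A=3, T=7
AT pairs contribute 10, GC pairs contribute 9.
Tm = 2(10) + 4(9) = 20 + 36 = 56°C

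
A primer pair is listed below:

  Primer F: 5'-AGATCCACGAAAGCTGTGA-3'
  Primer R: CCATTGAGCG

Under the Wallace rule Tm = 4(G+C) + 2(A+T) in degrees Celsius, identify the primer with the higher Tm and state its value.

Primer F: A+T=10, G+C=9 → Tm = 2(10)+4(9) = 56°C
Primer R: A+T=4, G+C=6 → Tm = 2(4)+4(6) = 32°C
56°C vs 32°C → primer F is higher.

Primer F, 56°C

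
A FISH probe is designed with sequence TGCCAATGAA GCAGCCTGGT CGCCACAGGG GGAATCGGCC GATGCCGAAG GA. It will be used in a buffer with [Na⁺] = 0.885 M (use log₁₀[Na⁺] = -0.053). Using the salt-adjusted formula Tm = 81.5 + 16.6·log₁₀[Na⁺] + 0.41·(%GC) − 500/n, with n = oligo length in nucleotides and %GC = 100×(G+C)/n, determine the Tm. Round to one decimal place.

Length n = 52. Scanning the sequence gives A=13, G=19, T=6, C=14.
G+C = 33, so %GC = 33/52 × 100 = 63.462%
Salt term: 16.6 × (-0.053) = -0.88
GC term: 0.41 × 63.462 = 26.019; length term: −500/52 = −9.615
Tm = 81.5 + (-0.88) + 26.019 − 9.615 = 97.024 → 97.0°C

97.0°C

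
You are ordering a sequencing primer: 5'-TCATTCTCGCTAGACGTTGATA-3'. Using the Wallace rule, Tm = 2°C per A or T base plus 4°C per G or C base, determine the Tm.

Base counts: T=8, G=4, C=5, A=5
So N_AT = 13 and N_GC = 9.
Tm = 2×13 + 4×9 = 62°C

62°C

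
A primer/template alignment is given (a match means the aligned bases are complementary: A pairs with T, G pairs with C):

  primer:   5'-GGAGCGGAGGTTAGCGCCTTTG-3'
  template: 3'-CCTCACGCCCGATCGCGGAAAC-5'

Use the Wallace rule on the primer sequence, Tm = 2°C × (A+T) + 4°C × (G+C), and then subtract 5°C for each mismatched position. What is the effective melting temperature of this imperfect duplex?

52°C

Primer base counts: A=3, T=5, G=10, C=4 → A+T=8, G+C=14
Perfect-match Tm = 2(8) + 4(14) = 16 + 56 = 72°C
Mismatches (positions where the bases are not complementary): 4 (at positions 5, 7, 8, 11)
Effective Tm = 72 − 4×5 = 72 − 20 = 52°C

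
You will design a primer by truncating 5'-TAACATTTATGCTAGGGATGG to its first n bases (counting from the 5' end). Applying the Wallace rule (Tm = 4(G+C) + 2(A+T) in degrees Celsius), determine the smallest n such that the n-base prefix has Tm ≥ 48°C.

First 17 bases: TAACATTTATGCTAGGG → Tm = 46°C (< 48°C)
First 18 bases: TAACATTTATGCTAGGGA → Tm = 48°C (≥ 48°C)
Each additional base adds 2°C (A/T) or 4°C (G/C), so Tm is non-decreasing in n; n = 18 is the first length to reach 48°C.

n = 18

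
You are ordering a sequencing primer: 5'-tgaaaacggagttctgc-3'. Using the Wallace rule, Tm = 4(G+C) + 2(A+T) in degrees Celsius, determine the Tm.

A=5, G=5, C=3, T=4
So N_AT = 9 and N_GC = 8.
Tm = 2×9 + 4×8 = 50°C

50°C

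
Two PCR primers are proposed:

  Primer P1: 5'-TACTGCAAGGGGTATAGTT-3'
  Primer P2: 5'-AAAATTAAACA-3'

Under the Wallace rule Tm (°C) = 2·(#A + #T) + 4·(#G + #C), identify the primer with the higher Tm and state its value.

Primer P1, 54°C

Primer P1: A+T=11, G+C=8 → Tm = 2(11)+4(8) = 54°C
Primer P2: A+T=10, G+C=1 → Tm = 2(10)+4(1) = 24°C
54°C vs 24°C → primer P1 is higher.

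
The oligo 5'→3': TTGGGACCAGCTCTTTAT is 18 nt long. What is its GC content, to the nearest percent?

44%

Base counts: C=4, T=7, A=3, G=4
G+C = 4 + 4 = 8 out of 18 bases
%GC = 8/18 × 100 = 44.44% ≈ 44%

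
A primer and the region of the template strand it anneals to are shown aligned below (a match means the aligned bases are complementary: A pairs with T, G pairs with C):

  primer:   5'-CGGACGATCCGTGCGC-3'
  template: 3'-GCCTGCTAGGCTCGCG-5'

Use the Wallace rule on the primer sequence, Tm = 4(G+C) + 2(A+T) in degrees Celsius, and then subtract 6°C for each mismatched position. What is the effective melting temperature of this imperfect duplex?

Primer base counts: A=2, T=2, G=6, C=6 → A+T=4, G+C=12
Perfect-match Tm = 2(4) + 4(12) = 8 + 48 = 56°C
Mismatches (positions where the bases are not complementary): 1 (at position 12)
Effective Tm = 56 − 1×6 = 56 − 6 = 50°C

50°C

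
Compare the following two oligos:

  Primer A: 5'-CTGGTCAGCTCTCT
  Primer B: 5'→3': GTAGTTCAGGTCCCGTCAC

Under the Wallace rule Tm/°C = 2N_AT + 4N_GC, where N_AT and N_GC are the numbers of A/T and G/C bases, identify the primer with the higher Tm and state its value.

Primer B, 60°C

Primer A: A+T=6, G+C=8 → Tm = 2(6)+4(8) = 44°C
Primer B: A+T=8, G+C=11 → Tm = 2(8)+4(11) = 60°C
44°C vs 60°C → primer B is higher.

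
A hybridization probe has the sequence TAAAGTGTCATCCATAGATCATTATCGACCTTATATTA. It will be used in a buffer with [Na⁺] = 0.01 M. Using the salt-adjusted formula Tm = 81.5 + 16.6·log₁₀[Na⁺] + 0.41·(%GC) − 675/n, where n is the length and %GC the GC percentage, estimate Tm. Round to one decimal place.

42.4°C

Length n = 38. C=7, A=13, G=4, T=14
G+C = 11, so %GC = 11/38 × 100 = 28.947%
Salt term: 16.6 × (-2) = -33.2
GC term: 0.41 × 28.947 = 11.868; length term: −675/38 = −17.763
Tm = 81.5 + (-33.2) + 11.868 − 17.763 = 42.405 → 42.4°C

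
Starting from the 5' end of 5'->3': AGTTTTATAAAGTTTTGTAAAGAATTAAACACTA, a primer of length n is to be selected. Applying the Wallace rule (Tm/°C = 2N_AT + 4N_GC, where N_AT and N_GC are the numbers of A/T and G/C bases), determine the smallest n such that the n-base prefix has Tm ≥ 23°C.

First 10 bases: AGTTTTATAA → Tm = 22°C (< 23°C)
First 11 bases: AGTTTTATAAA → Tm = 24°C (≥ 23°C)
Each additional base adds 2°C (A/T) or 4°C (G/C), so Tm is non-decreasing in n; n = 11 is the first length to reach 23°C.

n = 11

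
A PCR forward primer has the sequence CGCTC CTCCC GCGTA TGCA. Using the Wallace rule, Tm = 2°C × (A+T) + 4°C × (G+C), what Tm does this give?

64°C

Base counts: C=9, A=2, T=4, G=4
So N_AT = 6 and N_GC = 13.
Tm = 2×6 + 4×13 = 64°C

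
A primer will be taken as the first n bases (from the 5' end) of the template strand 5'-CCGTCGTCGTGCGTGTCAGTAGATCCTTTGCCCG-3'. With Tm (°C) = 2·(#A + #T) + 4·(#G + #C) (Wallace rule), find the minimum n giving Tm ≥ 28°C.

n = 8

First 7 bases: CCGTCGT → Tm = 24°C (< 28°C)
First 8 bases: CCGTCGTC → Tm = 28°C (≥ 28°C)
Each additional base adds 2°C (A/T) or 4°C (G/C), so Tm is non-decreasing in n; n = 8 is the first length to reach 28°C.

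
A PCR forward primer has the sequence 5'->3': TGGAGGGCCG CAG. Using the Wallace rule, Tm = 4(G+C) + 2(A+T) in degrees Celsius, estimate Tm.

Base counts: A=2, G=7, C=3, T=1
A+T = 3, G+C = 10
Tm = 4·10 + 2·3 = 40 + 6 = 46°C

46°C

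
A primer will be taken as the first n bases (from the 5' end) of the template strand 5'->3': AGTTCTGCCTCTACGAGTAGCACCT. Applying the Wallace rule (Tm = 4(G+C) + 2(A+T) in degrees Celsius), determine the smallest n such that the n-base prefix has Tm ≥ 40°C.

First 13 bases: AGTTCTGCCTCTA → Tm = 38°C (< 40°C)
First 14 bases: AGTTCTGCCTCTAC → Tm = 42°C (≥ 40°C)
Since every base adds ≥2°C, Tm only increases with n, so the threshold is first crossed at n = 14.

n = 14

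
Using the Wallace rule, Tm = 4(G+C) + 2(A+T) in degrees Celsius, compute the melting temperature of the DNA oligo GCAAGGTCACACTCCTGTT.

Counting bases: A=4, G=4, C=6, T=5
A+T = 9, G+C = 10
Tm = 4·10 + 2·9 = 40 + 18 = 58°C

58°C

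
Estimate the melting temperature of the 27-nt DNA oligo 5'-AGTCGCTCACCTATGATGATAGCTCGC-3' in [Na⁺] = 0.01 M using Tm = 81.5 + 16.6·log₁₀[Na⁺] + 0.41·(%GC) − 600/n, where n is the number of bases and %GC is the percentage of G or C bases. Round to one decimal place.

Length n = 27. Base counts: C=8, G=6, A=6, T=7
G+C = 14, so %GC = 14/27 × 100 = 51.852%
Salt term: 16.6 × (-2) = -33.2
GC term: 0.41 × 51.852 = 21.259; length term: −600/27 = −22.222
Tm = 81.5 + (-33.2) + 21.259 − 22.222 = 47.337 → 47.3°C

47.3°C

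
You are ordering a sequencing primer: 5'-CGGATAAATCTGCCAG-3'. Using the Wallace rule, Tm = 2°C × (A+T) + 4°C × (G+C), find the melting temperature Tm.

48°C

Counting bases: C=4, T=3, A=5, G=4
So N_AT = 8 and N_GC = 8.
Tm = 2(8) + 4(8) = 16 + 32 = 48°C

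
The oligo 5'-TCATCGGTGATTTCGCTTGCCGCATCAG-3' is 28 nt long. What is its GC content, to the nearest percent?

54%

Base counts: C=8, G=7, A=4, T=9
G+C = 7 + 8 = 15 out of 28 bases
%GC = 15/28 × 100 = 53.57% ≈ 54%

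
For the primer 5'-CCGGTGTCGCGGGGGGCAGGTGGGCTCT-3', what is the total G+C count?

22

Counting bases: C=7, A=1, G=15, T=5
Total G or C: 15 + 7 = 22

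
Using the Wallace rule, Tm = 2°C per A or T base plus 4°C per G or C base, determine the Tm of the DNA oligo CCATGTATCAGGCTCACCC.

60°C

Base counts: G=3, A=4, T=4, C=8
So N_AT = 8 and N_GC = 11.
Tm = 2×8 + 4×11 = 60°C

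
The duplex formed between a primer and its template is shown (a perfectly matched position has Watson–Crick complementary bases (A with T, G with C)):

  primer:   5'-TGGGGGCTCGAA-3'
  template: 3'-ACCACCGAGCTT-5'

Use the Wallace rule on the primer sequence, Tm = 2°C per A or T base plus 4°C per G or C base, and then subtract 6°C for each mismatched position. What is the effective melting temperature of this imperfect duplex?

34°C

Primer base counts: A=2, T=2, G=6, C=2 → A+T=4, G+C=8
Perfect-match Tm = 2(4) + 4(8) = 8 + 32 = 40°C
Mismatches (positions where the bases are not complementary): 1 (at position 4)
Effective Tm = 40 − 1×6 = 40 − 6 = 34°C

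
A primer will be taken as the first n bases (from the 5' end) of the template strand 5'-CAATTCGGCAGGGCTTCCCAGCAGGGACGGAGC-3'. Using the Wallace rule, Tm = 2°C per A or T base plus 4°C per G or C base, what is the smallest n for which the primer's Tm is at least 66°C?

First 20 bases: CAATTCGGCAGGGCTTCCCA → Tm = 64°C (< 66°C)
First 21 bases: CAATTCGGCAGGGCTTCCCAG → Tm = 68°C (≥ 66°C)
Each additional base adds 2°C (A/T) or 4°C (G/C), so Tm is non-decreasing in n; n = 21 is the first length to reach 66°C.

n = 21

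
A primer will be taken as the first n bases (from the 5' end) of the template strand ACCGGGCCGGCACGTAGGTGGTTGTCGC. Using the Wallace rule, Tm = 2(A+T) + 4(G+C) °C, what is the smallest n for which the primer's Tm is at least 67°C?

n = 20

First 19 bases: ACCGGGCCGGCACGTAGGT → Tm = 66°C (< 67°C)
First 20 bases: ACCGGGCCGGCACGTAGGTG → Tm = 70°C (≥ 67°C)
Each additional base adds 2°C (A/T) or 4°C (G/C), so Tm is non-decreasing in n; n = 20 is the first length to reach 67°C.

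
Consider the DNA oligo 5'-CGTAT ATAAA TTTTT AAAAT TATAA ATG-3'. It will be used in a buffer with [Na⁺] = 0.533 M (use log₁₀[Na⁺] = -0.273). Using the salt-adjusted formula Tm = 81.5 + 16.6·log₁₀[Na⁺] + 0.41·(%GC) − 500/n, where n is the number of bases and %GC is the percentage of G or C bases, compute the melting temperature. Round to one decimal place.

63.5°C

Length n = 28. Scanning the sequence gives G=2, T=12, C=1, A=13.
G+C = 3, so %GC = 3/28 × 100 = 10.714%
Salt term: 16.6 × (-0.273) = -4.532
GC term: 0.41 × 10.714 = 4.393; length term: −500/28 = −17.857
Tm = 81.5 + (-4.532) + 4.393 − 17.857 = 63.504 → 63.5°C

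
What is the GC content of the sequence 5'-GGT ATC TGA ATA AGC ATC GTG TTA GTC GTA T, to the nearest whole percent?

Counting bases: A=8, T=11, C=4, G=8
G+C = 8 + 4 = 12 out of 31 bases
%GC = 12/31 × 100 = 38.71% ≈ 39%

39%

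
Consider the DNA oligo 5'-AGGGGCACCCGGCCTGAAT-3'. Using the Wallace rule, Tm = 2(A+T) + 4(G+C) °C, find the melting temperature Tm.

Scanning the sequence gives T=2, C=6, A=4, G=7.
A+T = 6, G+C = 13
Tm = 4·13 + 2·6 = 52 + 12 = 64°C

64°C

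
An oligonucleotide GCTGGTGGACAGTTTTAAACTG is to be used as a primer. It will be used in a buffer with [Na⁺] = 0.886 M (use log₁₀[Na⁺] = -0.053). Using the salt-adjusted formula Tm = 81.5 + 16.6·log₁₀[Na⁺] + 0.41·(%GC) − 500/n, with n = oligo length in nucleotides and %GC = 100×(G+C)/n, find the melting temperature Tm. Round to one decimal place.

Length n = 22. Base counts: T=7, G=7, C=3, A=5
G+C = 10, so %GC = 10/22 × 100 = 45.455%
Salt term: 16.6 × (-0.053) = -0.88
GC term: 0.41 × 45.455 = 18.637; length term: −500/22 = −22.727
Tm = 81.5 + (-0.88) + 18.637 − 22.727 = 76.53 → 76.5°C

76.5°C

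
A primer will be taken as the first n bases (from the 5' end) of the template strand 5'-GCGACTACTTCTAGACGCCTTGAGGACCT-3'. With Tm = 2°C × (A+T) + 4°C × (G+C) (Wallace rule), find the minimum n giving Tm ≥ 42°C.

First 13 bases: GCGACTACTTCTA → Tm = 38°C (< 42°C)
First 14 bases: GCGACTACTTCTAG → Tm = 42°C (≥ 42°C)
Since every base adds ≥2°C, Tm only increases with n, so the threshold is first crossed at n = 14.

n = 14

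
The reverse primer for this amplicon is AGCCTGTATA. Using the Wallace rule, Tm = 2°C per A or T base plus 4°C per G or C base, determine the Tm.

28°C

Counting bases: A=3, T=3, G=2, C=2
A+T = 6, G+C = 4
Tm = 2×6 + 4×4 = 28°C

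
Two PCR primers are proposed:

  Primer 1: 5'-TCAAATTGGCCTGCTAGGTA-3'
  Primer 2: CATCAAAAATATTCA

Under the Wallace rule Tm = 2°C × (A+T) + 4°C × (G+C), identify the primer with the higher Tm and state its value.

Primer 1, 58°C

Primer 1: A+T=11, G+C=9 → Tm = 2(11)+4(9) = 58°C
Primer 2: A+T=12, G+C=3 → Tm = 2(12)+4(3) = 36°C
58°C vs 36°C → primer 1 is higher.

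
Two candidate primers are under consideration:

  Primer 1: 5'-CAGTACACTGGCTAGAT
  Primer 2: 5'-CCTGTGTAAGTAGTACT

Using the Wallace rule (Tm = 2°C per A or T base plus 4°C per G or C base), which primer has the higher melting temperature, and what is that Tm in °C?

Primer 1, 50°C

Primer 1: A+T=9, G+C=8 → Tm = 2(9)+4(8) = 50°C
Primer 2: A+T=10, G+C=7 → Tm = 2(10)+4(7) = 48°C
50°C vs 48°C → primer 1 is higher.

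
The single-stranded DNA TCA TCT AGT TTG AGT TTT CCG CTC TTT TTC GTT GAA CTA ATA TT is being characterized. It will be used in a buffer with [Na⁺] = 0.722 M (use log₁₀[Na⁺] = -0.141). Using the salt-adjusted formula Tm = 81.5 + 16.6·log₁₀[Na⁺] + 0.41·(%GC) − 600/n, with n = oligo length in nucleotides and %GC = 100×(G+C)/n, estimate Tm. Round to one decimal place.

Length n = 44. Counting bases: G=6, C=8, T=22, A=8
G+C = 14, so %GC = 14/44 × 100 = 31.818%
Salt term: 16.6 × (-0.141) = -2.341
GC term: 0.41 × 31.818 = 13.045; length term: −600/44 = −13.636
Tm = 81.5 + (-2.341) + 13.045 − 13.636 = 78.568 → 78.6°C

78.6°C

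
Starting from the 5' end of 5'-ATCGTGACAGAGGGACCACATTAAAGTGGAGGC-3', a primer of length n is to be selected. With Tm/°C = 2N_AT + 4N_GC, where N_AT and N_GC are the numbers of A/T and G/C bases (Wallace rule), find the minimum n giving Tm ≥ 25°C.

First 8 bases: ATCGTGAC → Tm = 24°C (< 25°C)
First 9 bases: ATCGTGACA → Tm = 26°C (≥ 25°C)
Since every base adds ≥2°C, Tm only increases with n, so the threshold is first crossed at n = 9.

n = 9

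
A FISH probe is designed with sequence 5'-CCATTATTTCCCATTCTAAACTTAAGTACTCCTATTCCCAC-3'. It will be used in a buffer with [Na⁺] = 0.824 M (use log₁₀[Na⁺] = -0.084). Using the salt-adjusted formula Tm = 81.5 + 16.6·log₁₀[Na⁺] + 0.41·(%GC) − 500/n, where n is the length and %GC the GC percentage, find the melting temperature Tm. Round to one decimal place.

Length n = 41. Counting bases: G=1, A=11, C=14, T=15
G+C = 15, so %GC = 15/41 × 100 = 36.585%
Salt term: 16.6 × (-0.084) = -1.394
GC term: 0.41 × 36.585 = 15; length term: −500/41 = −12.195
Tm = 81.5 + (-1.394) + 15 − 12.195 = 82.911 → 82.9°C

82.9°C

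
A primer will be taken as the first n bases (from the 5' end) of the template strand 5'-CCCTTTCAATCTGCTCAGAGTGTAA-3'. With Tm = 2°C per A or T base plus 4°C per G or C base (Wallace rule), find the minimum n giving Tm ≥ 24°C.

First 7 bases: CCCTTTC → Tm = 22°C (< 24°C)
First 8 bases: CCCTTTCA → Tm = 24°C (≥ 24°C)
Since every base adds ≥2°C, Tm only increases with n, so the threshold is first crossed at n = 8.

n = 8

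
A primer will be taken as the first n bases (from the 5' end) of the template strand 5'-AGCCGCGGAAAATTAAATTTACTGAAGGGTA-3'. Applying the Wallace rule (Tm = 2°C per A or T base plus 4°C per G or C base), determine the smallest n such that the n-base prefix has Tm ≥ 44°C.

n = 15

First 14 bases: AGCCGCGGAAAATT → Tm = 42°C (< 44°C)
First 15 bases: AGCCGCGGAAAATTA → Tm = 44°C (≥ 44°C)
Each additional base adds 2°C (A/T) or 4°C (G/C), so Tm is non-decreasing in n; n = 15 is the first length to reach 44°C.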